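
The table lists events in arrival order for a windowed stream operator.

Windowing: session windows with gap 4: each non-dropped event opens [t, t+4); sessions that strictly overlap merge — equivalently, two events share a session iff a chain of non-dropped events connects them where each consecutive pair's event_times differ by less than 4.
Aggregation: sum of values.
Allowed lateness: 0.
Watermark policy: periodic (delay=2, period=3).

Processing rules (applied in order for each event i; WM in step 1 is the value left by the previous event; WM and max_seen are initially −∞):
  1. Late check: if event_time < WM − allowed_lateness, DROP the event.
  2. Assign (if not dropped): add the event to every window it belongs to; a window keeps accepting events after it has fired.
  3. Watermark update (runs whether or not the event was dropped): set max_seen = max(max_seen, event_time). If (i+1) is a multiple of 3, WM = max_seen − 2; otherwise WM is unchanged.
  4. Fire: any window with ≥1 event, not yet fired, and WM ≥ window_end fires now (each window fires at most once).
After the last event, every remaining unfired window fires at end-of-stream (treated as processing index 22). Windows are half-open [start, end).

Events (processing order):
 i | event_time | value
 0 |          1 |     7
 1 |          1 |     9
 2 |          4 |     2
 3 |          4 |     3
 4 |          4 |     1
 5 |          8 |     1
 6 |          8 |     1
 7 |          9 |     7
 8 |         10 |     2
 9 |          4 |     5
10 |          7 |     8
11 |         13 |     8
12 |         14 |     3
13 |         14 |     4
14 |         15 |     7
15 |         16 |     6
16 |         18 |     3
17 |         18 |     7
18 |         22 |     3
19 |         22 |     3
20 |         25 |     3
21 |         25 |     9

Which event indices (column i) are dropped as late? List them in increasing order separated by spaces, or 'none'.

9 10

i=0 t=1 v=7: → [1,5); WM=−∞
i=1 t=1 v=9: → [1,5); WM=−∞
i=2 t=4 v=2: → [1,8); WM=2
i=3 t=4 v=3: → [1,8); WM=2
i=4 t=4 v=1: → [1,8); WM=2
i=5 t=8 v=1: → [8,12); WM=6
i=6 t=8 v=1: → [8,12); WM=6
i=7 t=9 v=7: → [8,13); WM=6
i=8 t=10 v=2: → [8,14); WM=8
i=9 t=4 v=5: DROP (t<8-0); WM=8
i=10 t=7 v=8: DROP (t<8-0); WM=8
i=11 t=13 v=8: → [8,17); WM=11
i=12 t=14 v=3: → [8,18); WM=11
i=13 t=14 v=4: → [8,18); WM=11
i=14 t=15 v=7: → [8,19); WM=13
i=15 t=16 v=6: → [8,20); WM=13
i=16 t=18 v=3: → [8,22); WM=13
i=17 t=18 v=7: → [8,22); WM=16
i=18 t=22 v=3: → [22,26); WM=16
i=19 t=22 v=3: → [22,26); WM=16
i=20 t=25 v=3: → [22,29); WM=23
i=21 t=25 v=9: → [22,29); WM=23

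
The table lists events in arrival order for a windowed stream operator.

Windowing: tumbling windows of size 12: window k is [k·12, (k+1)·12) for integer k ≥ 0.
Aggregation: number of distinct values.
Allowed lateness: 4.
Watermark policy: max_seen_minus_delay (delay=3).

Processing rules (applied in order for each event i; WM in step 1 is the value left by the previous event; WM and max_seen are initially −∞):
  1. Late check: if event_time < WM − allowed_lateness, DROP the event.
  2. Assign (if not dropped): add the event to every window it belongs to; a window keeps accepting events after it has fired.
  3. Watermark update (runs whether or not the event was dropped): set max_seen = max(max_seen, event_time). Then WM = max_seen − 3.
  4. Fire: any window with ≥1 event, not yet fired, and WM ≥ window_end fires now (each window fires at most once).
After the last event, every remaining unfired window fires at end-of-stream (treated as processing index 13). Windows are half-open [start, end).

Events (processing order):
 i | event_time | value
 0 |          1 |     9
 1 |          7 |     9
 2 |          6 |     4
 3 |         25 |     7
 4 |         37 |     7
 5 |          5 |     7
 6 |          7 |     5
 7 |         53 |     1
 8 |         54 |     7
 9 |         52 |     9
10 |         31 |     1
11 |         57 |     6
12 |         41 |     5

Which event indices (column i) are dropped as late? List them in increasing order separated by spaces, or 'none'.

5 6 10 12

i=0 t=1 v=9: → [0,12); WM=-2
i=1 t=7 v=9: → [0,12); WM=4
i=2 t=6 v=4: → [0,12); WM=4
i=3 t=25 v=7: → [24,36); WM=22; [0,12) fires=2
i=4 t=37 v=7: → [36,48); WM=34
i=5 t=5 v=7: DROP (t<34-4); WM=34
i=6 t=7 v=5: DROP (t<34-4); WM=34
i=7 t=53 v=1: → [48,60); WM=50; [24,36) fires=1 [36,48) fires=1
i=8 t=54 v=7: → [48,60); WM=51
i=9 t=52 v=9: → [48,60); WM=51
i=10 t=31 v=1: DROP (t<51-4); WM=51
i=11 t=57 v=6: → [48,60); WM=54
i=12 t=41 v=5: DROP (t<54-4); WM=54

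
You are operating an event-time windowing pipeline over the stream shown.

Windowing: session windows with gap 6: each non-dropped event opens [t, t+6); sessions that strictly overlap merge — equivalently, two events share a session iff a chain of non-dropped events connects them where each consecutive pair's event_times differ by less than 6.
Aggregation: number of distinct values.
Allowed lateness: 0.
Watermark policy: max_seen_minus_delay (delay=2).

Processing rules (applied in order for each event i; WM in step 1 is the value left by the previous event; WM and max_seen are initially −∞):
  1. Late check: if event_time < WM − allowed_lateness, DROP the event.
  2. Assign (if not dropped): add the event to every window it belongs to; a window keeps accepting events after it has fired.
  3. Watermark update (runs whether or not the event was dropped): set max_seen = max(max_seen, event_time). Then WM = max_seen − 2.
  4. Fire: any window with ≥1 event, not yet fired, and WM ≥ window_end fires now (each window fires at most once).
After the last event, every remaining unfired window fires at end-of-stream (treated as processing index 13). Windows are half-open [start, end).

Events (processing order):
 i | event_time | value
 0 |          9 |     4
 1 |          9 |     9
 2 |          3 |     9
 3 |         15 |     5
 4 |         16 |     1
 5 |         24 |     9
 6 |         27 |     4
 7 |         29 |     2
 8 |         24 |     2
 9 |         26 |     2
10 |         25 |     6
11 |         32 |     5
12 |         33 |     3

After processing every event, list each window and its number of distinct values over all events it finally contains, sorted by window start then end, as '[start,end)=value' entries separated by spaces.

[9,15)=2 [15,22)=2 [24,39)=5

i=0 t=9 v=4: → [9,15); WM=7
i=1 t=9 v=9: → [9,15); WM=7
i=2 t=3 v=9: DROP (t<7-0); WM=7
i=3 t=15 v=5: → [15,21); WM=13
i=4 t=16 v=1: → [15,22); WM=14
i=5 t=24 v=9: → [24,30); WM=22
i=6 t=27 v=4: → [24,33); WM=25
i=7 t=29 v=2: → [24,35); WM=27
i=8 t=24 v=2: DROP (t<27-0); WM=27
i=9 t=26 v=2: DROP (t<27-0); WM=27
i=10 t=25 v=6: DROP (t<27-0); WM=27
i=11 t=32 v=5: → [24,38); WM=30
i=12 t=33 v=3: → [24,39); WM=31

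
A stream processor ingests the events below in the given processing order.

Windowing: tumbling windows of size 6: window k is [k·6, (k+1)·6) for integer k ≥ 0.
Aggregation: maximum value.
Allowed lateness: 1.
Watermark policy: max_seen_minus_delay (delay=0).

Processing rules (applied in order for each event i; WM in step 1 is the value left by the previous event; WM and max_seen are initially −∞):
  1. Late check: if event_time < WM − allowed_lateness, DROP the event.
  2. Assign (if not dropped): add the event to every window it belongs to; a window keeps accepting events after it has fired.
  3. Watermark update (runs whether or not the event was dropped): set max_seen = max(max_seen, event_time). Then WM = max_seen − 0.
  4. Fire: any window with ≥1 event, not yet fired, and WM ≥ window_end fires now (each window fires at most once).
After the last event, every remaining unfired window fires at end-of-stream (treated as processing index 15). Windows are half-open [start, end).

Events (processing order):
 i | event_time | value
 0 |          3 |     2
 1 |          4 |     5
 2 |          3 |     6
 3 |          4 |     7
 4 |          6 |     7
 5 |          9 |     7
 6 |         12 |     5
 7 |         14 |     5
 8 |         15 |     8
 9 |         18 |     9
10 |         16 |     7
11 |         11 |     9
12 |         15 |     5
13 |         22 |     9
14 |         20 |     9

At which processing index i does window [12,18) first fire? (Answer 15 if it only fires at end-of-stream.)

9

i=0 t=3 v=2: → [0,6); WM=3
i=1 t=4 v=5: → [0,6); WM=4
i=2 t=3 v=6: → [0,6); WM=4
i=3 t=4 v=7: → [0,6); WM=4
i=4 t=6 v=7: → [6,12); WM=6; [0,6) fires=7
i=5 t=9 v=7: → [6,12); WM=9
i=6 t=12 v=5: → [12,18); WM=12; [6,12) fires=7
i=7 t=14 v=5: → [12,18); WM=14
i=8 t=15 v=8: → [12,18); WM=15
i=9 t=18 v=9: → [18,24); WM=18; [12,18) fires=8
i=10 t=16 v=7: DROP (t<18-1); WM=18
i=11 t=11 v=9: DROP (t<18-1); WM=18
i=12 t=15 v=5: DROP (t<18-1); WM=18
i=13 t=22 v=9: → [18,24); WM=22
i=14 t=20 v=9: DROP (t<22-1); WM=22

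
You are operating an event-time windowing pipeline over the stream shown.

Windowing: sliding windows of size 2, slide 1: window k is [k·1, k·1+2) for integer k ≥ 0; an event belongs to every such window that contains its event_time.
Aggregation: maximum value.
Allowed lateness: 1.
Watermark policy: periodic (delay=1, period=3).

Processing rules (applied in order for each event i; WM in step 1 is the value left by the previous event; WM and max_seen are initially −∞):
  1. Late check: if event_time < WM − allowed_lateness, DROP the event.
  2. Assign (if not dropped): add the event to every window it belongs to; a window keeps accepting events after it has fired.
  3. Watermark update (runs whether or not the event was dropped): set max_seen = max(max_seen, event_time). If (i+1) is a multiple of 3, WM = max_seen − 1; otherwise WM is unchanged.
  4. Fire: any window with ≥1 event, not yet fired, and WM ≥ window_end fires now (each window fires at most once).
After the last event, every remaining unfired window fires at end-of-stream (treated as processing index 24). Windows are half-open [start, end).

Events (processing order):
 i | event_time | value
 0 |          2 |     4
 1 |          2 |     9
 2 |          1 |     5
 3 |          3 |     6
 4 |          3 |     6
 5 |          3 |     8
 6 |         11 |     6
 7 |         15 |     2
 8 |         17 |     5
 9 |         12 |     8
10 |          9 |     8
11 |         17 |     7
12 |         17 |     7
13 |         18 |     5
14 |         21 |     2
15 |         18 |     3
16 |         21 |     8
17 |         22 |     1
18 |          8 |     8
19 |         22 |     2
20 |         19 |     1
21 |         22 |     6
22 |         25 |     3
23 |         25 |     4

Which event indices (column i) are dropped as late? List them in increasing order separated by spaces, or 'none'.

9 10 15 18 20

i=0 t=2 v=4: → [2,4),[1,3); WM=−∞
i=1 t=2 v=9: → [2,4),[1,3); WM=−∞
i=2 t=1 v=5: → [1,3),[0,2); WM=1
i=3 t=3 v=6: → [3,5),[2,4); WM=1
i=4 t=3 v=6: → [3,5),[2,4); WM=1
i=5 t=3 v=8: → [3,5),[2,4); WM=2; [0,2) fires=5
i=6 t=11 v=6: → [11,13),[10,12); WM=2
i=7 t=15 v=2: → [15,17),[14,16); WM=2
i=8 t=17 v=5: → [17,19),[16,18); WM=16; [1,3) fires=9 [2,4) fires=9 [3,5) fires=8 [10,12) fires=6 [11,13) fires=6 [14,16) fires=2
i=9 t=12 v=8: DROP (t<16-1); WM=16
i=10 t=9 v=8: DROP (t<16-1); WM=16
i=11 t=17 v=7: → [17,19),[16,18); WM=16
i=12 t=17 v=7: → [17,19),[16,18); WM=16
i=13 t=18 v=5: → [18,20),[17,19); WM=16
i=14 t=21 v=2: → [21,23),[20,22); WM=20; [15,17) fires=2 [16,18) fires=7 [17,19) fires=7 [18,20) fires=5
i=15 t=18 v=3: DROP (t<20-1); WM=20
i=16 t=21 v=8: → [21,23),[20,22); WM=20
i=17 t=22 v=1: → [22,24),[21,23); WM=21
i=18 t=8 v=8: DROP (t<21-1); WM=21
i=19 t=22 v=2: → [22,24),[21,23); WM=21
i=20 t=19 v=1: DROP (t<21-1); WM=21
i=21 t=22 v=6: → [22,24),[21,23); WM=21
i=22 t=25 v=3: → [25,27),[24,26); WM=21
i=23 t=25 v=4: → [25,27),[24,26); WM=24; [20,22) fires=8 [21,23) fires=8 [22,24) fires=6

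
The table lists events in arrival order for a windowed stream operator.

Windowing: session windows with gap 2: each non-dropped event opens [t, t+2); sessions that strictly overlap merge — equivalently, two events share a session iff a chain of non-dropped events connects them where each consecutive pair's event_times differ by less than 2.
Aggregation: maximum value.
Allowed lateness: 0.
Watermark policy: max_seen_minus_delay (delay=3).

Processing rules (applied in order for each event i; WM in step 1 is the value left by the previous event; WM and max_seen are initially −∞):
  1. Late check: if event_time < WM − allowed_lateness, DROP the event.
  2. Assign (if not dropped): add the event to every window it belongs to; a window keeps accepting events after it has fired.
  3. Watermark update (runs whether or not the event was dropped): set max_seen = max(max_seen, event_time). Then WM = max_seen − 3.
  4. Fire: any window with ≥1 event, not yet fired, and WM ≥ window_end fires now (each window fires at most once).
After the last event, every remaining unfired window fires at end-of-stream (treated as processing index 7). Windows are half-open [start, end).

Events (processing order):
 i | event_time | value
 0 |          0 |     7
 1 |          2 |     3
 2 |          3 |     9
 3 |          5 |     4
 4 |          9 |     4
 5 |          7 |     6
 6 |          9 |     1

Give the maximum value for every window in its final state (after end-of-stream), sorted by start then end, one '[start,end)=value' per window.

[0,2)=7 [2,5)=9 [5,7)=4 [7,9)=6 [9,11)=4

i=0 t=0 v=7: → [0,2); WM=-3
i=1 t=2 v=3: → [2,4); WM=-1
i=2 t=3 v=9: → [2,5); WM=0
i=3 t=5 v=4: → [5,7); WM=2
i=4 t=9 v=4: → [9,11); WM=6
i=5 t=7 v=6: → [7,9); WM=6
i=6 t=9 v=1: → [9,11); WM=6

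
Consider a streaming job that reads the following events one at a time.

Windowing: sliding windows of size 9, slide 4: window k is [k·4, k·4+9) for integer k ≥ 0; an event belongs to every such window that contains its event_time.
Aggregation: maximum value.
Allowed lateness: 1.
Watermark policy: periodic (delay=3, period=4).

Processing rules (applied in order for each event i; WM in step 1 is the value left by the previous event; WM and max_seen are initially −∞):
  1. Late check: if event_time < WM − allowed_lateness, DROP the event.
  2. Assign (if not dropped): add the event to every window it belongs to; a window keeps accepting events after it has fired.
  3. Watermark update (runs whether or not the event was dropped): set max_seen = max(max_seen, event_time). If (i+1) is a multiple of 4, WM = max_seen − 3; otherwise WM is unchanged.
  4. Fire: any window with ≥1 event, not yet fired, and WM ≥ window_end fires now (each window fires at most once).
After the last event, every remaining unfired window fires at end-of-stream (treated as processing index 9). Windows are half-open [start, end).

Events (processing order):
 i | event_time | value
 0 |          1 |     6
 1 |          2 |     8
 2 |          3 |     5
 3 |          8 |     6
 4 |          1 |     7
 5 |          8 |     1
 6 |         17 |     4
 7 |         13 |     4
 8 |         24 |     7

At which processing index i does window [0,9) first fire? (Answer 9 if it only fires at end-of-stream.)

i=0 t=1 v=6: → [0,9); WM=−∞
i=1 t=2 v=8: → [0,9); WM=−∞
i=2 t=3 v=5: → [0,9); WM=−∞
i=3 t=8 v=6: → [8,17),[4,13),[0,9); WM=5
i=4 t=1 v=7: DROP (t<5-1); WM=5
i=5 t=8 v=1: → [8,17),[4,13),[0,9); WM=5
i=6 t=17 v=4: → [16,25),[12,21); WM=5
i=7 t=13 v=4: → [12,21),[8,17); WM=14; [0,9) fires=8 [4,13) fires=6
i=8 t=24 v=7: → [24,33),[20,29),[16,25); WM=14

7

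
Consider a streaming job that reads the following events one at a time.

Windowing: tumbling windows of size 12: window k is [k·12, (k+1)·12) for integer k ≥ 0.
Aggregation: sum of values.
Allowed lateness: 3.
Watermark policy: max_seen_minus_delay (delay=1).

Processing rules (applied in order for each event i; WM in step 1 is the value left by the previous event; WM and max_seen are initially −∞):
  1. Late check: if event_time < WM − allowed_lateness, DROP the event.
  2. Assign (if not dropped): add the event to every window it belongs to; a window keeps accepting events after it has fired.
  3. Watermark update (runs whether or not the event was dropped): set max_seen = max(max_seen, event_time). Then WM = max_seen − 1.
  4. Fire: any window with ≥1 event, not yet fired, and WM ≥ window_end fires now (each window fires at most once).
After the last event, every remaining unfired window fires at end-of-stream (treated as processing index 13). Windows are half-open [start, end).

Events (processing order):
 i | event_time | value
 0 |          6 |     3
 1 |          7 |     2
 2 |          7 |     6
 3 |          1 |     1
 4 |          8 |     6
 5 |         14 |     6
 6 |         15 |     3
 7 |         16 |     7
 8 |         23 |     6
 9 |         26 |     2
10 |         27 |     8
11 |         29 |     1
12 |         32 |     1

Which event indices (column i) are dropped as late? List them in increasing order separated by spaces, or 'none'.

3

i=0 t=6 v=3: → [0,12); WM=5
i=1 t=7 v=2: → [0,12); WM=6
i=2 t=7 v=6: → [0,12); WM=6
i=3 t=1 v=1: DROP (t<6-3); WM=6
i=4 t=8 v=6: → [0,12); WM=7
i=5 t=14 v=6: → [12,24); WM=13; [0,12) fires=17
i=6 t=15 v=3: → [12,24); WM=14
i=7 t=16 v=7: → [12,24); WM=15
i=8 t=23 v=6: → [12,24); WM=22
i=9 t=26 v=2: → [24,36); WM=25; [12,24) fires=22
i=10 t=27 v=8: → [24,36); WM=26
i=11 t=29 v=1: → [24,36); WM=28
i=12 t=32 v=1: → [24,36); WM=31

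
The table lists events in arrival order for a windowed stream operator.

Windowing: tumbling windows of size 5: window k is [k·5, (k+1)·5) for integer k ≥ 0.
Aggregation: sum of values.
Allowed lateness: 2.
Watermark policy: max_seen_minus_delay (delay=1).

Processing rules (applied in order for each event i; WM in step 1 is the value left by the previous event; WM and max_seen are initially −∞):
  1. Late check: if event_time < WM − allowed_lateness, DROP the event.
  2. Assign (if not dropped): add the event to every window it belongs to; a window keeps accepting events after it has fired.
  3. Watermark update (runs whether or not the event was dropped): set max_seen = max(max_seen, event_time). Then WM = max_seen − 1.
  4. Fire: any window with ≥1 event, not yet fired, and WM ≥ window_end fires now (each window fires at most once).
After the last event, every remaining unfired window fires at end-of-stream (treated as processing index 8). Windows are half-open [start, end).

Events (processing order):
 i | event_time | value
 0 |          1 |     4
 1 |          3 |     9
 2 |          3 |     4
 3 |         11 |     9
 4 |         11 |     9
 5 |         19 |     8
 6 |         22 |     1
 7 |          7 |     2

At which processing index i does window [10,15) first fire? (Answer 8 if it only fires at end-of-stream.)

i=0 t=1 v=4: → [0,5); WM=0
i=1 t=3 v=9: → [0,5); WM=2
i=2 t=3 v=4: → [0,5); WM=2
i=3 t=11 v=9: → [10,15); WM=10; [0,5) fires=17
i=4 t=11 v=9: → [10,15); WM=10
i=5 t=19 v=8: → [15,20); WM=18; [10,15) fires=18
i=6 t=22 v=1: → [20,25); WM=21; [15,20) fires=8
i=7 t=7 v=2: DROP (t<21-2); WM=21

5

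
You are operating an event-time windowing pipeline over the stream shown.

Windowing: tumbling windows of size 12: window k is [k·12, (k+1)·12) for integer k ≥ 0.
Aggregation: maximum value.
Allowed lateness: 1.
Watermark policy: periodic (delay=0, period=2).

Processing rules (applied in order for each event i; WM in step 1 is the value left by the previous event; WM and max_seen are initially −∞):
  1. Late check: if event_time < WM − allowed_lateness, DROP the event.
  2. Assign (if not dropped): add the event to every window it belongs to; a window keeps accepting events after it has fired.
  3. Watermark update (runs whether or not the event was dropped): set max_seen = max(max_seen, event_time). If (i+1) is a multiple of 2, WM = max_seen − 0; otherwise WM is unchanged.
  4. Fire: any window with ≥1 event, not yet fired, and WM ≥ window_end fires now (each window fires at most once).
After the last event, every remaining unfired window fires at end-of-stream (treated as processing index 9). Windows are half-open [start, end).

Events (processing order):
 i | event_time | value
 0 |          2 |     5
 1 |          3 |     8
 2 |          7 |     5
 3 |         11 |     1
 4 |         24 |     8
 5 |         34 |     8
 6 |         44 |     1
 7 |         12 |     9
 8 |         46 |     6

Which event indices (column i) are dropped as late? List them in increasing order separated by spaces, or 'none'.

7

i=0 t=2 v=5: → [0,12); WM=−∞
i=1 t=3 v=8: → [0,12); WM=3
i=2 t=7 v=5: → [0,12); WM=3
i=3 t=11 v=1: → [0,12); WM=11
i=4 t=24 v=8: → [24,36); WM=11
i=5 t=34 v=8: → [24,36); WM=34; [0,12) fires=8
i=6 t=44 v=1: → [36,48); WM=34
i=7 t=12 v=9: DROP (t<34-1); WM=44; [24,36) fires=8
i=8 t=46 v=6: → [36,48); WM=44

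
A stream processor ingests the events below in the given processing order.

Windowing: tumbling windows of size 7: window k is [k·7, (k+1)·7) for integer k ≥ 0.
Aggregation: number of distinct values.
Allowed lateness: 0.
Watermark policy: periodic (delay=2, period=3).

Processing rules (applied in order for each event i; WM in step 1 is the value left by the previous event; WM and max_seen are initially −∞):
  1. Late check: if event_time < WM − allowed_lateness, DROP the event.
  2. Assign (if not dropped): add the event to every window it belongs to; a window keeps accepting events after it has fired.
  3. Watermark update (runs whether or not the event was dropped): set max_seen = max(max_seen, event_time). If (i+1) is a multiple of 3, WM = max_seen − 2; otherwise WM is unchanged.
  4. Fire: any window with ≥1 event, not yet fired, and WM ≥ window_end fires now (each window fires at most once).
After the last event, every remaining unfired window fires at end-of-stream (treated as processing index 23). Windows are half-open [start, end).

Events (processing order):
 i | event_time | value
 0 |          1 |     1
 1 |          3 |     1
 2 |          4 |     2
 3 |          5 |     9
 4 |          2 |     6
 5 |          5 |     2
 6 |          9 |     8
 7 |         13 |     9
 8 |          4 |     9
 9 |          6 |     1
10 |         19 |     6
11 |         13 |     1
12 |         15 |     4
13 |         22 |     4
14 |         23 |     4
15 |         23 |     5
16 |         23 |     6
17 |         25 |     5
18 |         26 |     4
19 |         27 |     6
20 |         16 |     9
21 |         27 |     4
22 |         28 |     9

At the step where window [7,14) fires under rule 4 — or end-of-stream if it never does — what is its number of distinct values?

3

i=0 t=1 v=1: → [0,7); WM=−∞
i=1 t=3 v=1: → [0,7); WM=−∞
i=2 t=4 v=2: → [0,7); WM=2
i=3 t=5 v=9: → [0,7); WM=2
i=4 t=2 v=6: → [0,7); WM=2
i=5 t=5 v=2: → [0,7); WM=3
i=6 t=9 v=8: → [7,14); WM=3
i=7 t=13 v=9: → [7,14); WM=3
i=8 t=4 v=9: → [0,7); WM=11; [0,7) fires=4
i=9 t=6 v=1: DROP (t<11-0); WM=11
i=10 t=19 v=6: → [14,21); WM=11
i=11 t=13 v=1: → [7,14); WM=17; [7,14) fires=3
i=12 t=15 v=4: DROP (t<17-0); WM=17
i=13 t=22 v=4: → [21,28); WM=17
i=14 t=23 v=4: → [21,28); WM=21; [14,21) fires=1
i=15 t=23 v=5: → [21,28); WM=21
i=16 t=23 v=6: → [21,28); WM=21
i=17 t=25 v=5: → [21,28); WM=23
i=18 t=26 v=4: → [21,28); WM=23
i=19 t=27 v=6: → [21,28); WM=23
i=20 t=16 v=9: DROP (t<23-0); WM=25
i=21 t=27 v=4: → [21,28); WM=25
i=22 t=28 v=9: → [28,35); WM=25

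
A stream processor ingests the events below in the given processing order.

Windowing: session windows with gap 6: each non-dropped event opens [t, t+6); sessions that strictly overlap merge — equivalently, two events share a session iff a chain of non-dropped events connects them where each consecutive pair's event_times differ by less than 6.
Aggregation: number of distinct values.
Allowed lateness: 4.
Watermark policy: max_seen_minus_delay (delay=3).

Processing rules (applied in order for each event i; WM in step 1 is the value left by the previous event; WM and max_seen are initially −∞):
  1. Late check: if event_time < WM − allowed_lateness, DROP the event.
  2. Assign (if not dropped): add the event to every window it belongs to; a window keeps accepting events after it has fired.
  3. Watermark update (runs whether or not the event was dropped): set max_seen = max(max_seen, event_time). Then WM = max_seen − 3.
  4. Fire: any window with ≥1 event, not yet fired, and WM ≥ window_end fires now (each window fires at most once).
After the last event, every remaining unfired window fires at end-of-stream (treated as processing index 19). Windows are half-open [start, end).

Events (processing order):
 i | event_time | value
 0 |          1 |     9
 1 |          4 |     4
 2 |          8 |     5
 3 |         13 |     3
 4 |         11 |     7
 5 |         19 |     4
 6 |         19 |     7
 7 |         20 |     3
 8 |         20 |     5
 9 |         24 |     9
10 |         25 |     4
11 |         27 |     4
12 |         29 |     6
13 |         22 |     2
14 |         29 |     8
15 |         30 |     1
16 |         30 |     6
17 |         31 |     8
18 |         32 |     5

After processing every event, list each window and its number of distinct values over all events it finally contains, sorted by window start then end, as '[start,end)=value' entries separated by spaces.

[1,19)=5 [19,38)=9

i=0 t=1 v=9: → [1,7); WM=-2
i=1 t=4 v=4: → [1,10); WM=1
i=2 t=8 v=5: → [1,14); WM=5
i=3 t=13 v=3: → [1,19); WM=10
i=4 t=11 v=7: → [1,19); WM=10
i=5 t=19 v=4: → [19,25); WM=16
i=6 t=19 v=7: → [19,25); WM=16
i=7 t=20 v=3: → [19,26); WM=17
i=8 t=20 v=5: → [19,26); WM=17
i=9 t=24 v=9: → [19,30); WM=21
i=10 t=25 v=4: → [19,31); WM=22
i=11 t=27 v=4: → [19,33); WM=24
i=12 t=29 v=6: → [19,35); WM=26
i=13 t=22 v=2: → [19,35); WM=26
i=14 t=29 v=8: → [19,35); WM=26
i=15 t=30 v=1: → [19,36); WM=27
i=16 t=30 v=6: → [19,36); WM=27
i=17 t=31 v=8: → [19,37); WM=28
i=18 t=32 v=5: → [19,38); WM=29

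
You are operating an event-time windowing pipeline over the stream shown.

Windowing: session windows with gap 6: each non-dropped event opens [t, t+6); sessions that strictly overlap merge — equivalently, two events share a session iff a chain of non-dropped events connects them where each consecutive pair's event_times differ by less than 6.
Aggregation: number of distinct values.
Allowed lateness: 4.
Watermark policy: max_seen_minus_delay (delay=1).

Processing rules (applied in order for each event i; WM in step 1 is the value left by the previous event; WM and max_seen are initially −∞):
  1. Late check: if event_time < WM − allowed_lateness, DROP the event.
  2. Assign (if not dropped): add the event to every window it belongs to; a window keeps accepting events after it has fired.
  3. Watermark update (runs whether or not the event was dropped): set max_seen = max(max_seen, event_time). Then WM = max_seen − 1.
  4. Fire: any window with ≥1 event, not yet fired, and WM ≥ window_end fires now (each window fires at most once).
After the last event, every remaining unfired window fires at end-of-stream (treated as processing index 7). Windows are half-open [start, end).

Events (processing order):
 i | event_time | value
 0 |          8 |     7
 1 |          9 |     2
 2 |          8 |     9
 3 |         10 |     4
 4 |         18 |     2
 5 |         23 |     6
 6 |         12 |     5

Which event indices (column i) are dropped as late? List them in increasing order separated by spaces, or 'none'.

i=0 t=8 v=7: → [8,14); WM=7
i=1 t=9 v=2: → [8,15); WM=8
i=2 t=8 v=9: → [8,15); WM=8
i=3 t=10 v=4: → [8,16); WM=9
i=4 t=18 v=2: → [18,24); WM=17
i=5 t=23 v=6: → [18,29); WM=22
i=6 t=12 v=5: DROP (t<22-4); WM=22

6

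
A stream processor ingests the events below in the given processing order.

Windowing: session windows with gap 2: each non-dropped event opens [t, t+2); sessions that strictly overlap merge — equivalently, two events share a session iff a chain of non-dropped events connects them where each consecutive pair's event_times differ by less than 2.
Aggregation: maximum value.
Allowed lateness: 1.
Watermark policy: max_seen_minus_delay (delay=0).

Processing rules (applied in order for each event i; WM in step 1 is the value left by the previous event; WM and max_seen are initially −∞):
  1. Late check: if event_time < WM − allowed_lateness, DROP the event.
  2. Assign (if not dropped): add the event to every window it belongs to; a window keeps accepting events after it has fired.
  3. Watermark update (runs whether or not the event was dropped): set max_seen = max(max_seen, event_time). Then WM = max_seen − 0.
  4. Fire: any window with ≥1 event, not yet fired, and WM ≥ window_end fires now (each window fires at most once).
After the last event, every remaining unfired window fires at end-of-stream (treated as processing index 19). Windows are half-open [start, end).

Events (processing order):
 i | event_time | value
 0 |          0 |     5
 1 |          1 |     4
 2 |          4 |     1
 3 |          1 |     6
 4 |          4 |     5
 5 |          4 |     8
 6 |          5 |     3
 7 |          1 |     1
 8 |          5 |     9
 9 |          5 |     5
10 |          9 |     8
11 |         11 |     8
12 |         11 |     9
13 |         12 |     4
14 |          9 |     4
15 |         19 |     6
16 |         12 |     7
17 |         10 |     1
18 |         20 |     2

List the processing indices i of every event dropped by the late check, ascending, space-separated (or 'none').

3 7 14 16 17

i=0 t=0 v=5: → [0,2); WM=0
i=1 t=1 v=4: → [0,3); WM=1
i=2 t=4 v=1: → [4,6); WM=4
i=3 t=1 v=6: DROP (t<4-1); WM=4
i=4 t=4 v=5: → [4,6); WM=4
i=5 t=4 v=8: → [4,6); WM=4
i=6 t=5 v=3: → [4,7); WM=5
i=7 t=1 v=1: DROP (t<5-1); WM=5
i=8 t=5 v=9: → [4,7); WM=5
i=9 t=5 v=5: → [4,7); WM=5
i=10 t=9 v=8: → [9,11); WM=9
i=11 t=11 v=8: → [11,13); WM=11
i=12 t=11 v=9: → [11,13); WM=11
i=13 t=12 v=4: → [11,14); WM=12
i=14 t=9 v=4: DROP (t<12-1); WM=12
i=15 t=19 v=6: → [19,21); WM=19
i=16 t=12 v=7: DROP (t<19-1); WM=19
i=17 t=10 v=1: DROP (t<19-1); WM=19
i=18 t=20 v=2: → [19,22); WM=20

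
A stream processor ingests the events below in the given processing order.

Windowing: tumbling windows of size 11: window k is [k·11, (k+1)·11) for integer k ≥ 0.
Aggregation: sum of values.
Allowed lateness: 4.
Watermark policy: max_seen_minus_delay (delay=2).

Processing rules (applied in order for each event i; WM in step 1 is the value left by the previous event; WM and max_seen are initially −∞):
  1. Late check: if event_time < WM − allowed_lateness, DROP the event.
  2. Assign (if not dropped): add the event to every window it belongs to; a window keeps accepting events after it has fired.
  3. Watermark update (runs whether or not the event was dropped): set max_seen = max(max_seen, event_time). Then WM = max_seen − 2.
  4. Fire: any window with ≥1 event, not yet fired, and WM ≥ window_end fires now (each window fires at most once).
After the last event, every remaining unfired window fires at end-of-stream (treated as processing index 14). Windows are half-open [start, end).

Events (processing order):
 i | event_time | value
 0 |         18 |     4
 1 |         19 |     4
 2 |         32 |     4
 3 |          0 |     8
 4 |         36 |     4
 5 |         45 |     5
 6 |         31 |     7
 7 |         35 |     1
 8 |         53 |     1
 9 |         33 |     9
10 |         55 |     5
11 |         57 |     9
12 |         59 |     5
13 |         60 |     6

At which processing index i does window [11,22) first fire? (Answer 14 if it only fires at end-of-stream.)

2

i=0 t=18 v=4: → [11,22); WM=16
i=1 t=19 v=4: → [11,22); WM=17
i=2 t=32 v=4: → [22,33); WM=30; [11,22) fires=8
i=3 t=0 v=8: DROP (t<30-4); WM=30
i=4 t=36 v=4: → [33,44); WM=34; [22,33) fires=4
i=5 t=45 v=5: → [44,55); WM=43
i=6 t=31 v=7: DROP (t<43-4); WM=43
i=7 t=35 v=1: DROP (t<43-4); WM=43
i=8 t=53 v=1: → [44,55); WM=51; [33,44) fires=4
i=9 t=33 v=9: DROP (t<51-4); WM=51
i=10 t=55 v=5: → [55,66); WM=53
i=11 t=57 v=9: → [55,66); WM=55; [44,55) fires=6
i=12 t=59 v=5: → [55,66); WM=57
i=13 t=60 v=6: → [55,66); WM=58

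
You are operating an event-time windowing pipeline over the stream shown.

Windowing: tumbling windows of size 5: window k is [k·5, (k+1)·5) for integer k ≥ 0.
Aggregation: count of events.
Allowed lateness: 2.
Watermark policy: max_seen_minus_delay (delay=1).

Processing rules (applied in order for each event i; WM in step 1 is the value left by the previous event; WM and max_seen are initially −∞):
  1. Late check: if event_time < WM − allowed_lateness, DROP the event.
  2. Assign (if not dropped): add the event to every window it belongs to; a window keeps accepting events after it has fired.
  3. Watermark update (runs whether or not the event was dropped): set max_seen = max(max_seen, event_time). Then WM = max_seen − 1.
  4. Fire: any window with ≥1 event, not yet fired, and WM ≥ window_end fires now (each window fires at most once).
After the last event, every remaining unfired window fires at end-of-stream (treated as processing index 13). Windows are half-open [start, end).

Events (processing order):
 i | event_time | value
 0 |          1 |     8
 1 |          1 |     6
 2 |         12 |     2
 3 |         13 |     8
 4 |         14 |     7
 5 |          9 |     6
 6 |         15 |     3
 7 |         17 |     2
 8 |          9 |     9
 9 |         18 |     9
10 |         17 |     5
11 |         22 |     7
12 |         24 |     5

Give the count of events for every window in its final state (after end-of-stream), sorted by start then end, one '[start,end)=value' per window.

i=0 t=1 v=8: → [0,5); WM=0
i=1 t=1 v=6: → [0,5); WM=0
i=2 t=12 v=2: → [10,15); WM=11; [0,5) fires=2
i=3 t=13 v=8: → [10,15); WM=12
i=4 t=14 v=7: → [10,15); WM=13
i=5 t=9 v=6: DROP (t<13-2); WM=13
i=6 t=15 v=3: → [15,20); WM=14
i=7 t=17 v=2: → [15,20); WM=16; [10,15) fires=3
i=8 t=9 v=9: DROP (t<16-2); WM=16
i=9 t=18 v=9: → [15,20); WM=17
i=10 t=17 v=5: → [15,20); WM=17
i=11 t=22 v=7: → [20,25); WM=21; [15,20) fires=4
i=12 t=24 v=5: → [20,25); WM=23

[0,5)=2 [10,15)=3 [15,20)=4 [20,25)=2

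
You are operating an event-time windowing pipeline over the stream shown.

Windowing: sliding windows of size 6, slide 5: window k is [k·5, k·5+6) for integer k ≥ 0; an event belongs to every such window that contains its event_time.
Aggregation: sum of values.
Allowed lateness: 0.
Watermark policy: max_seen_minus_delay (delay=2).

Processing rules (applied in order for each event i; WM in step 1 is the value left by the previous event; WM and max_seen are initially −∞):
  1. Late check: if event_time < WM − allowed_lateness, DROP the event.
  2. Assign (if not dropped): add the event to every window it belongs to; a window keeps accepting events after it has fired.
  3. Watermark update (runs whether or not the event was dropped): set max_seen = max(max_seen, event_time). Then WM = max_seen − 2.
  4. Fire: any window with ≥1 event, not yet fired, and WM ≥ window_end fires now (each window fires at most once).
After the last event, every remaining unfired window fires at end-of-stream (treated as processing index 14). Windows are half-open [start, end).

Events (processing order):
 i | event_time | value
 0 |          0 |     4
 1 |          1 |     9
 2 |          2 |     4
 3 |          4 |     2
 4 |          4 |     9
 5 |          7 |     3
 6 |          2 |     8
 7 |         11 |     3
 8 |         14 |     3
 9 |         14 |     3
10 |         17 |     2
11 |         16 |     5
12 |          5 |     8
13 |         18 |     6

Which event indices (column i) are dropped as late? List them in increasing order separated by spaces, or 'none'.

6 12

i=0 t=0 v=4: → [0,6); WM=-2
i=1 t=1 v=9: → [0,6); WM=-1
i=2 t=2 v=4: → [0,6); WM=0
i=3 t=4 v=2: → [0,6); WM=2
i=4 t=4 v=9: → [0,6); WM=2
i=5 t=7 v=3: → [5,11); WM=5
i=6 t=2 v=8: DROP (t<5-0); WM=5
i=7 t=11 v=3: → [10,16); WM=9; [0,6) fires=28
i=8 t=14 v=3: → [10,16); WM=12; [5,11) fires=3
i=9 t=14 v=3: → [10,16); WM=12
i=10 t=17 v=2: → [15,21); WM=15
i=11 t=16 v=5: → [15,21); WM=15
i=12 t=5 v=8: DROP (t<15-0); WM=15
i=13 t=18 v=6: → [15,21); WM=16; [10,16) fires=9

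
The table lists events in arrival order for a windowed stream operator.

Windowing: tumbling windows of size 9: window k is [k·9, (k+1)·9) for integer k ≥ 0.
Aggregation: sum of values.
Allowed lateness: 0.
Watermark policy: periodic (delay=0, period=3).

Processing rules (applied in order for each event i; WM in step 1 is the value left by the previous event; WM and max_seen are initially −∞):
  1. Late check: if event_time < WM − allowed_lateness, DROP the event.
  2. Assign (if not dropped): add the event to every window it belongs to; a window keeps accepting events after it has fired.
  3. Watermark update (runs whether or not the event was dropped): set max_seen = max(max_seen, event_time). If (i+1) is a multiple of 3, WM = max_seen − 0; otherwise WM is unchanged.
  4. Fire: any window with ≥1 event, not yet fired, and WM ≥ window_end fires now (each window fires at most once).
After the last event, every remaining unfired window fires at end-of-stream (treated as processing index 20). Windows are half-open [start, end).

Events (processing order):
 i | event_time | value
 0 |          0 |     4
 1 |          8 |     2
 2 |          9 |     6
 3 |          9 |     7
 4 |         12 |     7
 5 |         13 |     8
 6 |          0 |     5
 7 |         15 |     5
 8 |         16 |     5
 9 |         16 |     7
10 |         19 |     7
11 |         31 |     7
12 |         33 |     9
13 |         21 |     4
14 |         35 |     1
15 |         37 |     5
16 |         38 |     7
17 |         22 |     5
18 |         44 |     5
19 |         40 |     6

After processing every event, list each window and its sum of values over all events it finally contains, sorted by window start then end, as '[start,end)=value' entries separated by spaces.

i=0 t=0 v=4: → [0,9); WM=−∞
i=1 t=8 v=2: → [0,9); WM=−∞
i=2 t=9 v=6: → [9,18); WM=9; [0,9) fires=6
i=3 t=9 v=7: → [9,18); WM=9
i=4 t=12 v=7: → [9,18); WM=9
i=5 t=13 v=8: → [9,18); WM=13
i=6 t=0 v=5: DROP (t<13-0); WM=13
i=7 t=15 v=5: → [9,18); WM=13
i=8 t=16 v=5: → [9,18); WM=16
i=9 t=16 v=7: → [9,18); WM=16
i=10 t=19 v=7: → [18,27); WM=16
i=11 t=31 v=7: → [27,36); WM=31; [9,18) fires=45 [18,27) fires=7
i=12 t=33 v=9: → [27,36); WM=31
i=13 t=21 v=4: DROP (t<31-0); WM=31
i=14 t=35 v=1: → [27,36); WM=35
i=15 t=37 v=5: → [36,45); WM=35
i=16 t=38 v=7: → [36,45); WM=35
i=17 t=22 v=5: DROP (t<35-0); WM=38; [27,36) fires=17
i=18 t=44 v=5: → [36,45); WM=38
i=19 t=40 v=6: → [36,45); WM=38

[0,9)=6 [9,18)=45 [18,27)=7 [27,36)=17 [36,45)=23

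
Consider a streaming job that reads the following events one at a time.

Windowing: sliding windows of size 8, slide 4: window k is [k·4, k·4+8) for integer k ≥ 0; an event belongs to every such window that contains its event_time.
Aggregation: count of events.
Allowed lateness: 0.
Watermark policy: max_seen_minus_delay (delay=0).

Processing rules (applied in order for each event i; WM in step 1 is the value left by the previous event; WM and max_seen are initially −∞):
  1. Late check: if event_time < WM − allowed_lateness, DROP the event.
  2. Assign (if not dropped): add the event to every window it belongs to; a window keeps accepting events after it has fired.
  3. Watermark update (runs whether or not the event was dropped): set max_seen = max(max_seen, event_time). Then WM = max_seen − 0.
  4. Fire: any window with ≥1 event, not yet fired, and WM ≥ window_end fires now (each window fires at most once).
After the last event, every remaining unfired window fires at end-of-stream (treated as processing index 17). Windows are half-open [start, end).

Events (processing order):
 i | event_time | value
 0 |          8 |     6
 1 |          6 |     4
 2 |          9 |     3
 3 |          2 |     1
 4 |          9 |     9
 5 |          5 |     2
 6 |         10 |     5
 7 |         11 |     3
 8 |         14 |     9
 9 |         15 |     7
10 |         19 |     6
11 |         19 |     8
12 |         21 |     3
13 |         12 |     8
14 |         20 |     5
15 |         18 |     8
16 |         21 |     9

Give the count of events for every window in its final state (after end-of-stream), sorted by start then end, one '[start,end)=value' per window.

[4,12)=5 [8,16)=7 [12,20)=4 [16,24)=4 [20,28)=2

i=0 t=8 v=6: → [8,16),[4,12); WM=8
i=1 t=6 v=4: DROP (t<8-0); WM=8
i=2 t=9 v=3: → [8,16),[4,12); WM=9
i=3 t=2 v=1: DROP (t<9-0); WM=9
i=4 t=9 v=9: → [8,16),[4,12); WM=9
i=5 t=5 v=2: DROP (t<9-0); WM=9
i=6 t=10 v=5: → [8,16),[4,12); WM=10
i=7 t=11 v=3: → [8,16),[4,12); WM=11
i=8 t=14 v=9: → [12,20),[8,16); WM=14; [4,12) fires=5
i=9 t=15 v=7: → [12,20),[8,16); WM=15
i=10 t=19 v=6: → [16,24),[12,20); WM=19; [8,16) fires=7
i=11 t=19 v=8: → [16,24),[12,20); WM=19
i=12 t=21 v=3: → [20,28),[16,24); WM=21; [12,20) fires=4
i=13 t=12 v=8: DROP (t<21-0); WM=21
i=14 t=20 v=5: DROP (t<21-0); WM=21
i=15 t=18 v=8: DROP (t<21-0); WM=21
i=16 t=21 v=9: → [20,28),[16,24); WM=21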